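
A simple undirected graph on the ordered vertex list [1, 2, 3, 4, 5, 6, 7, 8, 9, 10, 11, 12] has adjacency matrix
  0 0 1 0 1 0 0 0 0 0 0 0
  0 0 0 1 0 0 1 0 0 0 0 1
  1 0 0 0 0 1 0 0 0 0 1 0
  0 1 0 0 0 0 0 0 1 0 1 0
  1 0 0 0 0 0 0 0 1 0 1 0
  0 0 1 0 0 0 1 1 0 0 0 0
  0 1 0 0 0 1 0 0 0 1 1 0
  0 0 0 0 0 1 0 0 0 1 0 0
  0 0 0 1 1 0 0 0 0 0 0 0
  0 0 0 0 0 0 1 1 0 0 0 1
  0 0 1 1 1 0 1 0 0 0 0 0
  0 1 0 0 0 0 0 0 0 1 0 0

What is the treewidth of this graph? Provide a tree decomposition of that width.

Each bag holds 4 vertices, so the decomposition has width 3, which upper-bounds the treewidth. For the lower bound: the 4 vertex sets {8,10,12}, {2}, {7}, {3,4,6,11} are disjoint, each induces a connected subgraph, and every pair is joined by at least one edge of G. Contracting each set to a single vertex therefore yields K_{4} as a minor, and since treewidth is minor-monotone, tw(G) ≥ tw(K_{4}) = 3. Combining the bounds, tw(G) = 3.

Treewidth 3.
One such decomposition:
Bags: B1 = {2, 8, 10, 12}  B2 = {2, 7, 8, 10}  B3 = {2, 6, 7, 8}  B4 = {2, 4, 6, 7}  B5 = {4, 6, 7, 11}  B6 = {3, 4, 6, 11}  B7 = {3, 4, 9, 11}  B8 = {3, 5, 9, 11}  B9 = {1, 3, 5, 9}
Tree: B1–B2, B2–B3, B3–B4, B4–B5, B5–B6, B6–B7, B7–B8, B8–B9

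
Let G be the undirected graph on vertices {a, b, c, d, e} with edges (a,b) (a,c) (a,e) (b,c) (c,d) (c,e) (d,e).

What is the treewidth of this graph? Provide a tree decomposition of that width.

Treewidth 2.
Bags: B1 = {a, c, e}  B2 = {a, b, c}  B3 = {c, d, e}
Tree: B1–B2, B1–B3

Each bag holds 3 vertices, so the decomposition has width 2, which upper-bounds the treewidth. Conversely, {c, d, e} is a clique of size 3, and the vertices of any clique must share a bag in every tree decomposition; so some bag has ≥ 3 vertices and tw(G) ≥ 2. Combining the bounds, tw(G) = 2.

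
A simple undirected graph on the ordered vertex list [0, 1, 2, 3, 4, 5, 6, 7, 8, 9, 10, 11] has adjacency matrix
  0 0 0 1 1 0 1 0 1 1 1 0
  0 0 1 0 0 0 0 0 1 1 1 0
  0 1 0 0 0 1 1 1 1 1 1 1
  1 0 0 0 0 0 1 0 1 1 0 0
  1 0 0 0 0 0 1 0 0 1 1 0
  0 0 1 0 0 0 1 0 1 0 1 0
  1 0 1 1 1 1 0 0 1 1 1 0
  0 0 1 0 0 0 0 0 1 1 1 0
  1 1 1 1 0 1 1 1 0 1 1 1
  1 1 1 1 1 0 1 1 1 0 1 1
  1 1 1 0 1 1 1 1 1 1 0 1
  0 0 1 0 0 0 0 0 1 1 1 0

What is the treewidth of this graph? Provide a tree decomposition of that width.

The largest bag has 5 vertices, giving width 4; this decomposition certifies tw(G) ≤ 4. For the lower bound, the 5 vertices {0, 6, 8, 9, 10} are pairwise adjacent, and any tree decomposition puts a clique entirely inside one bag — forcing width ≥ 4. Hence tw(G) = 4 exactly.

Treewidth 4.
One optimal decomposition is:
Bags: B1 = {0, 6, 8, 9, 10}  B2 = {0, 4, 6, 9, 10}  B3 = {2, 6, 8, 9, 10}  B4 = {2, 7, 8, 9, 10}  B5 = {0, 3, 6, 8, 9}  B6 = {1, 2, 8, 9, 10}  B7 = {2, 8, 9, 10, 11}  B8 = {2, 5, 6, 8, 10}
Tree: B1–B2, B1–B3, B3–B4, B1–B5, B4–B6, B4–B7, B3–B8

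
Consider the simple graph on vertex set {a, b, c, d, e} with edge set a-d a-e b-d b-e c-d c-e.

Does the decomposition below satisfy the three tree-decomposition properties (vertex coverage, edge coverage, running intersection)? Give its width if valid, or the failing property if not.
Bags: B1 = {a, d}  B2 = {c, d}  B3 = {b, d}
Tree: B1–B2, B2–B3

A tree decomposition must satisfy three properties: every vertex lies in some bag; for every edge, both endpoints lie together in some bag; and for every vertex, the bags containing it form a connected subtree. Here vertex e appears in no bag, so the decomposition is invalid.

No — vertex e appears in no bag.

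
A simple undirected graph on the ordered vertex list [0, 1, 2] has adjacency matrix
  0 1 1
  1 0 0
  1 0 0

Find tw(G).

1

A width-1 tree decomposition is:
Bags: B1 = {0, 1}  B2 = {0, 2}
Tree: B1–B2
Every bag has size at most 2, so the width is 2 − 1 = 1 and tw(G) ≤ 1. G has an edge, so its treewidth is at least 1. Therefore the treewidth is 1.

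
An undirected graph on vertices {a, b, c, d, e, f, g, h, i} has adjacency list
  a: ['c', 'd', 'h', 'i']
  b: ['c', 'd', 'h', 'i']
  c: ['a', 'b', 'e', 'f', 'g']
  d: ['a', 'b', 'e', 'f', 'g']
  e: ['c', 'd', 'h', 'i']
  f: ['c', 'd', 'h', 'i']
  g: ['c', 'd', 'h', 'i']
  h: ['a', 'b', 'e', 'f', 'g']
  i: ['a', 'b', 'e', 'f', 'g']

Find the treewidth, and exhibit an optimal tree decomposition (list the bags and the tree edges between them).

Treewidth 4.
One optimal decomposition is:
Bags: B1 = {a, c, d, h, i}  B2 = {b, c, d, h, i}  B3 = {c, d, e, h, i}  B4 = {c, d, g, h, i}  B5 = {c, d, f, h, i}
Tree: B1–B2, B2–B3, B3–B4, B4–B5

Every bag has size at most 5, so the width is 5 − 1 = 4 and tw(G) ≤ 4. For the lower bound: the 5 vertex sets {a,c}, {b,i}, {d,e}, {h}, {g} are disjoint, each induces a connected subgraph, and every pair is joined by at least one edge of G. Contracting each set to a single vertex therefore yields K_{5} as a minor, and since treewidth is minor-monotone, tw(G) ≥ tw(K_{5}) = 4. Combining the bounds, tw(G) = 4.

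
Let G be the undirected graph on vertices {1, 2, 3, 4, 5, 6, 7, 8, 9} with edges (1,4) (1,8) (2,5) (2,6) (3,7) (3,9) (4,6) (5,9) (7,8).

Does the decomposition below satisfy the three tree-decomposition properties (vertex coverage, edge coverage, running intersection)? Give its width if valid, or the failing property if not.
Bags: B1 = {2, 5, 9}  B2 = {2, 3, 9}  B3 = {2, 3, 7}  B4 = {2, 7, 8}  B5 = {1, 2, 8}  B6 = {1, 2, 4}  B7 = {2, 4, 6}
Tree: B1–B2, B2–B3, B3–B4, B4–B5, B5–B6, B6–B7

Yes; width 2.

Vertex coverage: the bags together contain {1, 2, 3, 4, 5, 6, 7, 8, 9}, the full vertex set. Edge coverage: each edge of G has both endpoints in at least one bag. Running intersection: for every vertex, the bags containing it form a connected subtree. All three properties hold, so this is a valid tree decomposition of width max|bag| − 1 = 2, and hence tw(G) ≤ 2.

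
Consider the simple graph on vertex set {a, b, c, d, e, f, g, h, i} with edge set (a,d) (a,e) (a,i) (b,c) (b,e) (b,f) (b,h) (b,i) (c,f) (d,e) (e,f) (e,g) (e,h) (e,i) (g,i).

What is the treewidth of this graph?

2

A width-2 tree decomposition is:
Bags: B1 = {b, e, f}  B2 = {b, e, h}  B3 = {b, c, f}  B4 = {b, e, i}  B5 = {a, e, i}  B6 = {a, d, e}  B7 = {e, g, i}
Tree: B1–B2, B1–B3, B2–B4, B4–B5, B5–B6, B5–B7
The largest bag has 3 vertices, giving width 2; this decomposition certifies tw(G) ≤ 2. For the lower bound, the 3 vertices {a, d, e} are pairwise adjacent, and any tree decomposition puts a clique entirely inside one bag — forcing width ≥ 2. Hence tw(G) = 2 exactly.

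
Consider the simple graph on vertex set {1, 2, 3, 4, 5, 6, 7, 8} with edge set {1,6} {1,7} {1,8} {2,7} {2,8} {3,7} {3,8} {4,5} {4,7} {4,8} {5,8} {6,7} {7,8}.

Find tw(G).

2

A width-2 tree decomposition is:
Bags: B1 = {1, 7, 8}  B2 = {4, 7, 8}  B3 = {1, 6, 7}  B4 = {4, 5, 8}  B5 = {2, 7, 8}  B6 = {3, 7, 8}
Tree: B1–B2, B1–B3, B2–B4, B2–B5, B1–B6
The largest bag has 3 vertices, giving width 2; this decomposition certifies tw(G) ≤ 2. For the lower bound, the 3 vertices {4, 5, 8} are pairwise adjacent, and any tree decomposition puts a clique entirely inside one bag — forcing width ≥ 2. Hence tw(G) = 2 exactly.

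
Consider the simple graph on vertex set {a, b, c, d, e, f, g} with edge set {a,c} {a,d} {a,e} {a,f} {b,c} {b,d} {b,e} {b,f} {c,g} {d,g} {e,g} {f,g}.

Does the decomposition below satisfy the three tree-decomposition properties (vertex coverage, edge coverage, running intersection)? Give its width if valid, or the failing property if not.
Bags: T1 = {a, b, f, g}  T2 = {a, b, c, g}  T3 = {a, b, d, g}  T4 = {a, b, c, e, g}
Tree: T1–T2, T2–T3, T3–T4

A tree decomposition must satisfy three properties: every vertex lies in some bag; for every edge, both endpoints lie together in some bag; and for every vertex, the bags containing it form a connected subtree. Here bags containing vertex c are not connected in the tree, so the decomposition is invalid.

No — bags containing vertex c are not connected in the tree.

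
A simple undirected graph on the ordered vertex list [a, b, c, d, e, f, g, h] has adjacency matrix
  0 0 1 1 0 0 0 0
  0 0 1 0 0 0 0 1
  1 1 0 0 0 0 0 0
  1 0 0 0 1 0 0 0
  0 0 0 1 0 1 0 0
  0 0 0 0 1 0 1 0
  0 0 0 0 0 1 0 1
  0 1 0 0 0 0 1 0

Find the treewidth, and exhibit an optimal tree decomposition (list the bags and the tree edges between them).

The largest bag has 3 vertices, giving width 2; this decomposition certifies tw(G) ≤ 2. The edges b–h–g–f–e–d–a–c–b form a cycle, so G is not a tree and its treewidth is at least 2. Combining the bounds, tw(G) = 2.

Treewidth 2.
Bags: B1 = {b, g, h}  B2 = {b, f, g}  B3 = {b, e, f}  B4 = {b, d, e}  B5 = {a, b, d}  B6 = {a, b, c}
Tree: B1–B2, B2–B3, B3–B4, B4–B5, B5–B6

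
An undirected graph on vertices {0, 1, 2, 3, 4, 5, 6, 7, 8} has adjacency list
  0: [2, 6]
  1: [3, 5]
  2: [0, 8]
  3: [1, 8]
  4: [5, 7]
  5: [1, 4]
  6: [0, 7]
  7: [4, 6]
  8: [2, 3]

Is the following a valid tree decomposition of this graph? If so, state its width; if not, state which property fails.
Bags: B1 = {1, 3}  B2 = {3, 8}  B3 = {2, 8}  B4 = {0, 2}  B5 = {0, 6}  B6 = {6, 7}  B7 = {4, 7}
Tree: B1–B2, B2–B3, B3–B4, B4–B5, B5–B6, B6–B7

A tree decomposition must satisfy three properties: every vertex lies in some bag; for every edge, both endpoints lie together in some bag; and for every vertex, the bags containing it form a connected subtree. Here vertex 5 appears in no bag, so the decomposition is invalid.

No — vertex 5 appears in no bag.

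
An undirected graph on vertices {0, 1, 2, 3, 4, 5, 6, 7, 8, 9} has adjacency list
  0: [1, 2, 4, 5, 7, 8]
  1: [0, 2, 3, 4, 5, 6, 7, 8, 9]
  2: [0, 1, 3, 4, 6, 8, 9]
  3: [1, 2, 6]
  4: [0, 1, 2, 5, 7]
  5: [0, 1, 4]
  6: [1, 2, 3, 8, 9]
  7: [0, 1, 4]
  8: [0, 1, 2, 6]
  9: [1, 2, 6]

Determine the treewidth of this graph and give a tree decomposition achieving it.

Treewidth 3.
One such decomposition:
Bags: B1 = {1, 2, 6, 8}  B2 = {1, 2, 3, 6}  B3 = {0, 1, 2, 8}  B4 = {1, 2, 6, 9}  B5 = {0, 1, 2, 4}  B6 = {0, 1, 4, 7}  B7 = {0, 1, 4, 5}
Tree: B1–B2, B1–B3, B2–B4, B3–B5, B5–B6, B6–B7

Each bag holds 4 vertices, so the decomposition has width 3, which upper-bounds the treewidth. For the lower bound, the 4 vertices {0, 1, 2, 8} are pairwise adjacent, and any tree decomposition puts a clique entirely inside one bag — forcing width ≥ 3. Hence tw(G) = 3 exactly.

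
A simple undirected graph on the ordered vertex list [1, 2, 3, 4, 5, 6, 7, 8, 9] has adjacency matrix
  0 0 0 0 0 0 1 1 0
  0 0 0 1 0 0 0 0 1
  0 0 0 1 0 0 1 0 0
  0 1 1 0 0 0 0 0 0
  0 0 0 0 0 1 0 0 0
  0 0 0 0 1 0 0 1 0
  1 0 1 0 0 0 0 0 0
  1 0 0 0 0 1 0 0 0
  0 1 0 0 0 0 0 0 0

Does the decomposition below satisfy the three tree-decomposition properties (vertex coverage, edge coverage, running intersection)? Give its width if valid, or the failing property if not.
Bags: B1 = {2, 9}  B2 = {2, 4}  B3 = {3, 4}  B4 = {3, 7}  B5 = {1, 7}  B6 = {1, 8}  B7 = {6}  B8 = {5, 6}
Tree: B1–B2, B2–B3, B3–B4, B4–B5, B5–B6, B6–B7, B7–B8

A tree decomposition must satisfy three properties: every vertex lies in some bag; for every edge, both endpoints lie together in some bag; and for every vertex, the bags containing it form a connected subtree. Here edge (8,6) lies in no bag, so the decomposition is invalid.

No — edge (8,6) lies in no bag.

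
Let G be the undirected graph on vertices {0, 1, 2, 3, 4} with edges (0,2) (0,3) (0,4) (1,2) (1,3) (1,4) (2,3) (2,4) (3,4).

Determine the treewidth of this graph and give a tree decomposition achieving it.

Treewidth 3.
One optimal decomposition is:
Bags: B1 = {0, 2, 3, 4}  B2 = {1, 2, 3, 4}
Tree: B1–B2

Every bag has size at most 4, so the width is 4 − 1 = 3 and tw(G) ≤ 3. For the lower bound, the 4 vertices {0, 2, 3, 4} are pairwise adjacent, and any tree decomposition puts a clique entirely inside one bag — forcing width ≥ 3. Combining the bounds, tw(G) = 3.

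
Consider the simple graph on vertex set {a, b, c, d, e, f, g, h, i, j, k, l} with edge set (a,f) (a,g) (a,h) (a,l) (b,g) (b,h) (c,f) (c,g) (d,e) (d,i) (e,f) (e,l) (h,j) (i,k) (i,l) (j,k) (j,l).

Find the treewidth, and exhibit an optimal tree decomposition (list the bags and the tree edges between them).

Treewidth 3.
One such decomposition:
Bags: B1 = {b, c, f, g}  B2 = {a, b, f, g}  B3 = {a, b, f, h}  B4 = {a, e, f, h}  B5 = {a, e, h, l}  B6 = {e, h, j, l}  B7 = {d, e, j, l}  B8 = {d, i, j, l}  B9 = {d, i, j, k}
Tree: B1–B2, B2–B3, B3–B4, B4–B5, B5–B6, B6–B7, B7–B8, B8–B9

Each bag holds 4 vertices, so the decomposition has width 3, which upper-bounds the treewidth. For the lower bound: the 4 vertex sets {b,c,g}, {f}, {a}, {e,h,j,l} are disjoint, each induces a connected subgraph, and every pair is joined by at least one edge of G. Contracting each set to a single vertex therefore yields K_{4} as a minor, and since treewidth is minor-monotone, tw(G) ≥ tw(K_{4}) = 3. Hence tw(G) = 3 exactly.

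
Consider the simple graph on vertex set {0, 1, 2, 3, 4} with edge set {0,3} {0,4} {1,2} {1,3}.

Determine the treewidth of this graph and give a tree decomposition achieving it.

Treewidth 1.
One optimal decomposition is:
Bags: B1 = {1, 2}  B2 = {1, 3}  B3 = {0, 3}  B4 = {0, 4}
Tree: B1–B2, B2–B3, B3–B4

Every bag has size at most 2, so the width is 2 − 1 = 1 and tw(G) ≤ 1. G has an edge, so its treewidth is at least 1. The upper and lower bounds meet at 1, so that is the treewidth.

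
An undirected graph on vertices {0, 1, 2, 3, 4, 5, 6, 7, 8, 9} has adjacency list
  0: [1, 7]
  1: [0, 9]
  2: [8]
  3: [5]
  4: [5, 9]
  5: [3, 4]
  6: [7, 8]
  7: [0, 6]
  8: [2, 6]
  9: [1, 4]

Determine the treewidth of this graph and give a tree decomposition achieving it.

Every bag has size at most 2, so the width is 2 − 1 = 1 and tw(G) ≤ 1. Since G has at least one edge (e.g. 2–8), it is not an edgeless graph, so tw(G) ≥ 1. Hence tw(G) = 1 exactly.

Treewidth 1.
Bags: B1 = {2, 8}  B2 = {6, 8}  B3 = {6, 7}  B4 = {0, 7}  B5 = {0, 1}  B6 = {1, 9}  B7 = {4, 9}  B8 = {4, 5}  B9 = {3, 5}
Tree: B1–B2, B2–B3, B3–B4, B4–B5, B5–B6, B6–B7, B7–B8, B8–B9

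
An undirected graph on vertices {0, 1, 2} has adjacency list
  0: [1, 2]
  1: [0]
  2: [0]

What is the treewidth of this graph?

1

A width-1 tree decomposition is:
Bags: B1 = {0, 2}  B2 = {0, 1}
Tree: B1–B2
The largest bag has 2 vertices, giving width 1; this decomposition certifies tw(G) ≤ 1. Since G has at least one edge (e.g. 2–0), it is not an edgeless graph, so tw(G) ≥ 1. Hence tw(G) = 1 exactly.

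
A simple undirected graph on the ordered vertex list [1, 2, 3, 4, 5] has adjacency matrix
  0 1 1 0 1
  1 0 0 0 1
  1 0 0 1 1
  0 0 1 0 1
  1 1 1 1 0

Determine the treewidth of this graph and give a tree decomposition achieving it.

Treewidth 2.
Bags: B1 = {3, 4, 5}  B2 = {1, 3, 5}  B3 = {1, 2, 5}
Tree: B1–B2, B2–B3

The largest bag has 3 vertices, giving width 2; this decomposition certifies tw(G) ≤ 2. Conversely, {1, 2, 5} is a clique of size 3, and the vertices of any clique must share a bag in every tree decomposition; so some bag has ≥ 3 vertices and tw(G) ≥ 2. The upper and lower bounds meet at 2, so that is the treewidth.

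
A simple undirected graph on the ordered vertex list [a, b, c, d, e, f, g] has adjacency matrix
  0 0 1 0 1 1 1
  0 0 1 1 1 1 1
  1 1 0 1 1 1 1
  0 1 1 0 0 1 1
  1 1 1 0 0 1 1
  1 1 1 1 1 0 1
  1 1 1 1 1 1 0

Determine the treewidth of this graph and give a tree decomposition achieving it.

Each bag holds 5 vertices, so the decomposition has width 4, which upper-bounds the treewidth. On the other hand G contains the 5-clique {b, c, d, f, g}. A clique must lie in a single bag of any decomposition, so no decomposition can have width below 4. Hence tw(G) = 4 exactly.

Treewidth 4.
Bags: B1 = {b, c, e, f, g}  B2 = {a, c, e, f, g}  B3 = {b, c, d, f, g}
Tree: B1–B2, B1–B3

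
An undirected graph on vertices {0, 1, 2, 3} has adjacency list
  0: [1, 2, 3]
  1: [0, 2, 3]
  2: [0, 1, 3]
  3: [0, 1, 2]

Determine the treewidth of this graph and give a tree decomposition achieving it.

A single bag containing all 4 vertices is trivially a valid decomposition of width 3. On the other hand G contains the 4-clique {0, 1, 2, 3}. A clique must lie in a single bag of any decomposition, so no decomposition can have width below 3. Combining the bounds, tw(G) = 3.

Treewidth 3.
One optimal decomposition is:
Bags: B1 = {0, 1, 2, 3}
Tree: (single bag)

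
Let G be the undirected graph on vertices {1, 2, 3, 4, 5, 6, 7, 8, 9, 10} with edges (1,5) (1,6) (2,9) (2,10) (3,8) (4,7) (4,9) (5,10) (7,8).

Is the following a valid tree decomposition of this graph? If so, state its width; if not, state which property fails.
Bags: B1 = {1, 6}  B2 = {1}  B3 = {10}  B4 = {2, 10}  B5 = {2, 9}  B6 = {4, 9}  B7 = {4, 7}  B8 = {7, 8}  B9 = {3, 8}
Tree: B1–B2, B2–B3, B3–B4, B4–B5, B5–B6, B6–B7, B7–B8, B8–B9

No — vertex 5 appears in no bag.

A tree decomposition must satisfy three properties: every vertex lies in some bag; for every edge, both endpoints lie together in some bag; and for every vertex, the bags containing it form a connected subtree. Here vertex 5 appears in no bag, so the decomposition is invalid.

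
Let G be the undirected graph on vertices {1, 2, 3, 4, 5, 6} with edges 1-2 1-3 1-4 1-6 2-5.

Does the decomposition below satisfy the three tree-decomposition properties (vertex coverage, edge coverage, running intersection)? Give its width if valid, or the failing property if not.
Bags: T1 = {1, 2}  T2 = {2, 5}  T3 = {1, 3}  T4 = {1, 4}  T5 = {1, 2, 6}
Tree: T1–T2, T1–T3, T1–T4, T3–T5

No — bags containing vertex 2 are not connected in the tree.

A tree decomposition must satisfy three properties: every vertex lies in some bag; for every edge, both endpoints lie together in some bag; and for every vertex, the bags containing it form a connected subtree. Here bags containing vertex 2 are not connected in the tree, so the decomposition is invalid.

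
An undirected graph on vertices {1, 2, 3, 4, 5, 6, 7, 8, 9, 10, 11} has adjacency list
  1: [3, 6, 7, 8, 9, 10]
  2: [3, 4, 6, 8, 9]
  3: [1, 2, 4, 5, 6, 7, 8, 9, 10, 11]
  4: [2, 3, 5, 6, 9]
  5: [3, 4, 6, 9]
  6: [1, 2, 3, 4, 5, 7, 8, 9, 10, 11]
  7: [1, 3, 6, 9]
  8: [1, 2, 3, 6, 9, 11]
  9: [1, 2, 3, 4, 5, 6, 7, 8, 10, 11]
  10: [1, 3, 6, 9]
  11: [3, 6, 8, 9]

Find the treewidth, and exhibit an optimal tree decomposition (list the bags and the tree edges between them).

Treewidth 4.
One optimal decomposition is:
Bags: B1 = {2, 3, 6, 8, 9}  B2 = {1, 3, 6, 8, 9}  B3 = {2, 3, 4, 6, 9}  B4 = {1, 3, 6, 7, 9}  B5 = {1, 3, 6, 9, 10}  B6 = {3, 4, 5, 6, 9}  B7 = {3, 6, 8, 9, 11}
Tree: B1–B2, B1–B3, B2–B4, B2–B5, B3–B6, B1–B7

Every bag has size at most 5, so the width is 5 − 1 = 4 and tw(G) ≤ 4. On the other hand G contains the 5-clique {1, 3, 6, 8, 9}. A clique must lie in a single bag of any decomposition, so no decomposition can have width below 4. Therefore the treewidth is 4.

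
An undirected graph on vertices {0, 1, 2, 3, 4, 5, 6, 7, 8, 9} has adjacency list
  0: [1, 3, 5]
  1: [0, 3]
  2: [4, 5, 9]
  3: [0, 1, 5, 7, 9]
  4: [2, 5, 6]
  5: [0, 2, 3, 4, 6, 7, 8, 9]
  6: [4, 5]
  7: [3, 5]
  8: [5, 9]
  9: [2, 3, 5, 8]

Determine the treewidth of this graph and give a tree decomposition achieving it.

Treewidth 2.
One optimal decomposition is:
Bags: B1 = {2, 5, 9}  B2 = {2, 4, 5}  B3 = {3, 5, 9}  B4 = {0, 3, 5}  B5 = {0, 1, 3}  B6 = {5, 8, 9}  B7 = {3, 5, 7}  B8 = {4, 5, 6}
Tree: B1–B2, B1–B3, B3–B4, B4–B5, B3–B6, B3–B7, B2–B8

Each bag holds 3 vertices, so the decomposition has width 2, which upper-bounds the treewidth. On the other hand G contains the 3-clique {0, 1, 3}. A clique must lie in a single bag of any decomposition, so no decomposition can have width below 2. Therefore the treewidth is 2.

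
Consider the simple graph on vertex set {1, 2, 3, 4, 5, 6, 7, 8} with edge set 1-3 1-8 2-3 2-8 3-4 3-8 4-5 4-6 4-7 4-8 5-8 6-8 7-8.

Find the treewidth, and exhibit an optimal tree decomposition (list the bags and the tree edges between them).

Every bag has size at most 3, so the width is 3 − 1 = 2 and tw(G) ≤ 2. On the other hand G contains the 3-clique {1, 3, 8}. A clique must lie in a single bag of any decomposition, so no decomposition can have width below 2. Combining the bounds, tw(G) = 2.

Treewidth 2.
One such decomposition:
Bags: B1 = {1, 3, 8}  B2 = {2, 3, 8}  B3 = {3, 4, 8}  B4 = {4, 6, 8}  B5 = {4, 5, 8}  B6 = {4, 7, 8}
Tree: B1–B2, B2–B3, B3–B4, B4–B5, B4–B6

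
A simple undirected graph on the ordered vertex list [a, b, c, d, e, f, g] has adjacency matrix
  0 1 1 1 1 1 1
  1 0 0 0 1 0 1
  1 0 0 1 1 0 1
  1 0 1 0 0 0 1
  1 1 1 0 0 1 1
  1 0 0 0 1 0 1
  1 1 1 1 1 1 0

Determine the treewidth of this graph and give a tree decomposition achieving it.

Treewidth 3.
One optimal decomposition is:
Bags: B1 = {a, c, d, g}  B2 = {a, c, e, g}  B3 = {a, e, f, g}  B4 = {a, b, e, g}
Tree: B1–B2, B2–B3, B2–B4

The largest bag has 4 vertices, giving width 3; this decomposition certifies tw(G) ≤ 3. On the other hand G contains the 4-clique {a, c, d, g}. A clique must lie in a single bag of any decomposition, so no decomposition can have width below 3. Combining the bounds, tw(G) = 3.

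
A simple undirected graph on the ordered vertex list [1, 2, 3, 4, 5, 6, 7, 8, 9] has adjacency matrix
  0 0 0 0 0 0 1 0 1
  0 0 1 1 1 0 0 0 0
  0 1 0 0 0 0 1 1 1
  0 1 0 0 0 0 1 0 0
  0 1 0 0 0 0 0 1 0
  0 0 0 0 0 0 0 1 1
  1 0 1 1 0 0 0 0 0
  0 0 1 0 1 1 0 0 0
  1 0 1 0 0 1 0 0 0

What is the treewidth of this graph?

3

A width-3 tree decomposition is:
Bags: B1 = {1, 4, 7, 9}  B2 = {3, 4, 7, 9}  B3 = {2, 3, 4, 9}  B4 = {2, 3, 6, 9}  B5 = {2, 3, 6, 8}  B6 = {2, 5, 6, 8}
Tree: B1–B2, B2–B3, B3–B4, B4–B5, B5–B6
Each bag holds 4 vertices, so the decomposition has width 3, which upper-bounds the treewidth. For the lower bound: the 4 vertex sets {1,4,7}, {9}, {3}, {2,5,6,8} are disjoint, each induces a connected subgraph, and every pair is joined by at least one edge of G. Contracting each set to a single vertex therefore yields K_{4} as a minor, and since treewidth is minor-monotone, tw(G) ≥ tw(K_{4}) = 3. Hence tw(G) = 3 exactly.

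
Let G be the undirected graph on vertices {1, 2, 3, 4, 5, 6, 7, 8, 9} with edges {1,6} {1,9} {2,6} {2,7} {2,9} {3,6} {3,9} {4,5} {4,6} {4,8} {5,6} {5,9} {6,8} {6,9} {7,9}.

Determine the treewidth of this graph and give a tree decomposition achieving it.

Every bag has size at most 3, so the width is 3 − 1 = 2 and tw(G) ≤ 2. On the other hand G contains the 3-clique {4, 6, 8}. A clique must lie in a single bag of any decomposition, so no decomposition can have width below 2. Hence tw(G) = 2 exactly.

Treewidth 2.
Bags: B1 = {5, 6, 9}  B2 = {3, 6, 9}  B3 = {1, 6, 9}  B4 = {4, 5, 6}  B5 = {2, 6, 9}  B6 = {2, 7, 9}  B7 = {4, 6, 8}
Tree: B1–B2, B1–B3, B1–B4, B1–B5, B5–B6, B4–B7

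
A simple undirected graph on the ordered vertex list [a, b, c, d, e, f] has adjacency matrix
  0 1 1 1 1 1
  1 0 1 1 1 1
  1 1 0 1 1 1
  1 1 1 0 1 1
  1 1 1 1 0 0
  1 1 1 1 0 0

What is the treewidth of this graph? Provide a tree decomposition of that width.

Every bag has size at most 5, so the width is 5 − 1 = 4 and tw(G) ≤ 4. For the lower bound, the 5 vertices {a, b, c, d, e} are pairwise adjacent, and any tree decomposition puts a clique entirely inside one bag — forcing width ≥ 4. Therefore the treewidth is 4.

Treewidth 4.
Bags: B1 = {a, b, c, d, f}  B2 = {a, b, c, d, e}
Tree: B1–B2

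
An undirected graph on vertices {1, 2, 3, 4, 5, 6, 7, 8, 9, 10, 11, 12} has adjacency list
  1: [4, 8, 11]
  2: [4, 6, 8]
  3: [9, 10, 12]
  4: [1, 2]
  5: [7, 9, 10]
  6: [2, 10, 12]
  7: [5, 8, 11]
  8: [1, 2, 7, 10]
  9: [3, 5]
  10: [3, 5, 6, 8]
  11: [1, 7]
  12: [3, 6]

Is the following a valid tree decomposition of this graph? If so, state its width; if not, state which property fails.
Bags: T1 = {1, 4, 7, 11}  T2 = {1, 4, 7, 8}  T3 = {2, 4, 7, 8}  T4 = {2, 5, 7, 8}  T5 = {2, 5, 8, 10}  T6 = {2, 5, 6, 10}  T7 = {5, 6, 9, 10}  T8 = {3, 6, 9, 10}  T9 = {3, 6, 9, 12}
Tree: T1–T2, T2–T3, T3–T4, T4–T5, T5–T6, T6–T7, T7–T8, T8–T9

Checking the three conditions: (i) the bags cover all of {1, 2, 3, 4, 5, 6, 7, 8, 9, 10, 11, 12}; (ii) for each edge, some bag contains both endpoints; (iii) the bags containing any fixed vertex form a subtree. All hold, so the decomposition is valid with width 4 − 1 = 3.

Yes; width 3.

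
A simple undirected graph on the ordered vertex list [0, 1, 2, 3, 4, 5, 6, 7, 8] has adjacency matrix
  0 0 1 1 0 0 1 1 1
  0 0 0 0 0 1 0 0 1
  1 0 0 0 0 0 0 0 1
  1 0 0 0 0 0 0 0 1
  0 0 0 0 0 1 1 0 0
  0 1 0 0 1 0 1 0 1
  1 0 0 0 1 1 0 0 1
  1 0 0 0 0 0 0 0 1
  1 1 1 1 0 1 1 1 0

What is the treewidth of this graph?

A width-2 tree decomposition is:
Bags: B1 = {0, 6, 8}  B2 = {0, 7, 8}  B3 = {5, 6, 8}  B4 = {1, 5, 8}  B5 = {0, 2, 8}  B6 = {0, 3, 8}  B7 = {4, 5, 6}
Tree: B1–B2, B1–B3, B3–B4, B2–B5, B1–B6, B3–B7
The largest bag has 3 vertices, giving width 2; this decomposition certifies tw(G) ≤ 2. For the lower bound, the 3 vertices {0, 2, 8} are pairwise adjacent, and any tree decomposition puts a clique entirely inside one bag — forcing width ≥ 2. The upper and lower bounds meet at 2, so that is the treewidth.

2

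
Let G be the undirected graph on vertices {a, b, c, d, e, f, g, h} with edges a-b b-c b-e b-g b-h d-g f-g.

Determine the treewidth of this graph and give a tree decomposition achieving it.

Treewidth 1.
One optimal decomposition is:
Bags: B1 = {b, c}  B2 = {b, g}  B3 = {f, g}  B4 = {b, h}  B5 = {d, g}  B6 = {b, e}  B7 = {a, b}
Tree: B1–B2, B2–B3, B1–B4, B3–B5, B2–B6, B2–B7

Each bag holds 2 vertices, so the decomposition has width 1, which upper-bounds the treewidth. Any graph with an edge has treewidth ≥ 1, and G has the edge b–c. Hence tw(G) = 1 exactly.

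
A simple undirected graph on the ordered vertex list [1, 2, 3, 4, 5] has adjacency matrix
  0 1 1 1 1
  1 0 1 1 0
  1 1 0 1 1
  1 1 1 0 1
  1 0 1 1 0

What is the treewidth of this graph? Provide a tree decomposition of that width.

The largest bag has 4 vertices, giving width 3; this decomposition certifies tw(G) ≤ 3. Conversely, {1, 2, 3, 4} is a clique of size 4, and the vertices of any clique must share a bag in every tree decomposition; so some bag has ≥ 4 vertices and tw(G) ≥ 3. Therefore the treewidth is 3.

Treewidth 3.
Bags: B1 = {1, 2, 3, 4}  B2 = {1, 3, 4, 5}
Tree: B1–B2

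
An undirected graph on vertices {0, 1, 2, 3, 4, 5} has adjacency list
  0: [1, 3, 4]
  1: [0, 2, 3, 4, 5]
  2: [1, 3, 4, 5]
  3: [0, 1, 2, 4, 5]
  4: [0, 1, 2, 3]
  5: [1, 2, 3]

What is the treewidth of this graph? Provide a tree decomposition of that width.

Every bag has size at most 4, so the width is 4 − 1 = 3 and tw(G) ≤ 3. On the other hand G contains the 4-clique {0, 1, 3, 4}. A clique must lie in a single bag of any decomposition, so no decomposition can have width below 3. Hence tw(G) = 3 exactly.

Treewidth 3.
Bags: B1 = {0, 1, 3, 4}  B2 = {1, 2, 3, 4}  B3 = {1, 2, 3, 5}
Tree: B1–B2, B2–B3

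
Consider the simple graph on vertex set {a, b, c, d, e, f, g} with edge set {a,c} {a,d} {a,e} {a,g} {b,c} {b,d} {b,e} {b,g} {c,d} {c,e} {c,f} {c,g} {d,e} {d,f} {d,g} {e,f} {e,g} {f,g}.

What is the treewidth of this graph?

4

A width-4 tree decomposition is:
Bags: B1 = {c, d, e, f, g}  B2 = {a, c, d, e, g}  B3 = {b, c, d, e, g}
Tree: B1–B2, B2–B3
Every bag has size at most 5, so the width is 5 − 1 = 4 and tw(G) ≤ 4. On the other hand G contains the 5-clique {a, c, d, e, g}. A clique must lie in a single bag of any decomposition, so no decomposition can have width below 4. Combining the bounds, tw(G) = 4.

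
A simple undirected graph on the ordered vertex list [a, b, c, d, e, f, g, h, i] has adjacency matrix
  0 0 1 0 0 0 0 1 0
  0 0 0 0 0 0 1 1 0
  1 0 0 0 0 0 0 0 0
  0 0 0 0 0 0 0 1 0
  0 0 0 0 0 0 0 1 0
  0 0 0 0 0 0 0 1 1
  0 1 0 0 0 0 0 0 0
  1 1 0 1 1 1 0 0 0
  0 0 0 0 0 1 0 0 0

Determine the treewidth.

A width-1 tree decomposition is:
Bags: B1 = {b, h}  B2 = {f, h}  B3 = {a, h}  B4 = {a, c}  B5 = {f, i}  B6 = {d, h}  B7 = {b, g}  B8 = {e, h}
Tree: B1–B2, B1–B3, B3–B4, B2–B5, B3–B6, B1–B7, B1–B8
Every bag has size at most 2, so the width is 2 − 1 = 1 and tw(G) ≤ 1. G has an edge, so its treewidth is at least 1. Combining the bounds, tw(G) = 1.

1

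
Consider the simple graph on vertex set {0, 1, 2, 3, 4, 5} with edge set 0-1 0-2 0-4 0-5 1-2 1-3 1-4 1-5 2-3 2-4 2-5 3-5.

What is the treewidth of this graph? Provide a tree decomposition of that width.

Every bag has size at most 4, so the width is 4 − 1 = 3 and tw(G) ≤ 3. Conversely, {0, 1, 2, 4} is a clique of size 4, and the vertices of any clique must share a bag in every tree decomposition; so some bag has ≥ 4 vertices and tw(G) ≥ 3. Hence tw(G) = 3 exactly.

Treewidth 3.
One such decomposition:
Bags: B1 = {0, 1, 2, 5}  B2 = {0, 1, 2, 4}  B3 = {1, 2, 3, 5}
Tree: B1–B2, B1–B3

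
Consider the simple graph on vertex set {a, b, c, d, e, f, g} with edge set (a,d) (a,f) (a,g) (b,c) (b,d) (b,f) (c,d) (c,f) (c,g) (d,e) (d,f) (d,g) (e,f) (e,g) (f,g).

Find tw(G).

3

A width-3 tree decomposition is:
Bags: B1 = {a, d, f, g}  B2 = {d, e, f, g}  B3 = {c, d, f, g}  B4 = {b, c, d, f}
Tree: B1–B2, B1–B3, B3–B4
The largest bag has 4 vertices, giving width 3; this decomposition certifies tw(G) ≤ 3. Conversely, {d, e, f, g} is a clique of size 4, and the vertices of any clique must share a bag in every tree decomposition; so some bag has ≥ 4 vertices and tw(G) ≥ 3. The upper and lower bounds meet at 3, so that is the treewidth.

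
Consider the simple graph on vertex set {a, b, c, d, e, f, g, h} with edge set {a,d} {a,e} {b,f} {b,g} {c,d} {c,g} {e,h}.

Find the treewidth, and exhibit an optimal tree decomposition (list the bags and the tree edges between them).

Each bag holds 2 vertices, so the decomposition has width 1, which upper-bounds the treewidth. G has an edge, so its treewidth is at least 1. Hence tw(G) = 1 exactly.

Treewidth 1.
Bags: B1 = {e, h}  B2 = {a, e}  B3 = {a, d}  B4 = {c, d}  B5 = {c, g}  B6 = {b, g}  B7 = {b, f}
Tree: B1–B2, B2–B3, B3–B4, B4–B5, B5–B6, B6–B7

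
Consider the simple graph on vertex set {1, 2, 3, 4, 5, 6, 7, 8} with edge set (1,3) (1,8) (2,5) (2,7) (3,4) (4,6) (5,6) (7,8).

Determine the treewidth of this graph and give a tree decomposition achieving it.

Treewidth 2.
One optimal decomposition is:
Bags: B1 = {1, 7, 8}  B2 = {1, 3, 7}  B3 = {3, 4, 7}  B4 = {4, 6, 7}  B5 = {5, 6, 7}  B6 = {2, 5, 7}
Tree: B1–B2, B2–B3, B3–B4, B4–B5, B5–B6

Each bag holds 3 vertices, so the decomposition has width 2, which upper-bounds the treewidth. The edges 7–8–1–3–4–6–5–2–7 form a cycle, so G is not a tree and its treewidth is at least 2. The upper and lower bounds meet at 2, so that is the treewidth.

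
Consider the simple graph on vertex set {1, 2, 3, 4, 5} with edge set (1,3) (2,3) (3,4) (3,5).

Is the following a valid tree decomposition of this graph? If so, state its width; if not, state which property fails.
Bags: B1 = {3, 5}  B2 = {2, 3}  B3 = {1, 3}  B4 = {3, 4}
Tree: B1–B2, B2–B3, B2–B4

Yes; width 1.

Checking the three conditions: (i) the bags cover all of {1, 2, 3, 4, 5}; (ii) for each edge, some bag contains both endpoints; (iii) the bags containing any fixed vertex form a subtree. All hold, so the decomposition is valid with width 2 − 1 = 1.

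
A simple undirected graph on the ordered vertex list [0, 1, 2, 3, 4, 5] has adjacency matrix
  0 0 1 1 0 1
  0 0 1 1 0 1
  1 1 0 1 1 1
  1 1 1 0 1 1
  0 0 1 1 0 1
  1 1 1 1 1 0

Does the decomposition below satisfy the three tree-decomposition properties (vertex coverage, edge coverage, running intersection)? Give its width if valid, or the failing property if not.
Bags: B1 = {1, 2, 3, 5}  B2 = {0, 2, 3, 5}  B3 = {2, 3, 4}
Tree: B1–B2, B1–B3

No — edge (5,4) lies in no bag.

A tree decomposition must satisfy three properties: every vertex lies in some bag; for every edge, both endpoints lie together in some bag; and for every vertex, the bags containing it form a connected subtree. Here edge (5,4) lies in no bag, so the decomposition is invalid.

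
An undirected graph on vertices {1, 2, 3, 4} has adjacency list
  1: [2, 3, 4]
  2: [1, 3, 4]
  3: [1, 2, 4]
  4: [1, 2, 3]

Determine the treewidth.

A width-3 tree decomposition is:
Bags: B1 = {1, 2, 3, 4}
Tree: (single bag)
With just one bag of size 4, the width is 4 − 1 = 3, so tw(G) ≤ 3. For the lower bound, the 4 vertices {1, 2, 3, 4} are pairwise adjacent, and any tree decomposition puts a clique entirely inside one bag — forcing width ≥ 3. Combining the bounds, tw(G) = 3.

3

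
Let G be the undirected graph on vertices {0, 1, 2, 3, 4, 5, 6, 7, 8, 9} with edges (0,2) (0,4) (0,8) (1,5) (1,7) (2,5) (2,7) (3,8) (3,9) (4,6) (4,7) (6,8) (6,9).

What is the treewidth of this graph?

A width-2 tree decomposition is:
Bags: B1 = {1, 5, 7}  B2 = {2, 5, 7}  B3 = {2, 4, 7}  B4 = {0, 2, 4}  B5 = {0, 4, 6}  B6 = {0, 6, 8}  B7 = {6, 8, 9}  B8 = {3, 8, 9}
Tree: B1–B2, B2–B3, B3–B4, B4–B5, B5–B6, B6–B7, B7–B8
The largest bag has 3 vertices, giving width 2; this decomposition certifies tw(G) ≤ 2. Since 1–5–2–7–1 is a cycle in G, G is not acyclic. Forests are exactly the graphs of treewidth ≤ 1, so tw(G) ≥ 2. The upper and lower bounds meet at 2, so that is the treewidth.

2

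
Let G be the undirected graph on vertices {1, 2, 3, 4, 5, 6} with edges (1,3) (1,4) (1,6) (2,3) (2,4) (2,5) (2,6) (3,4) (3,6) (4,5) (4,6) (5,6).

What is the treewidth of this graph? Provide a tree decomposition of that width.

Every bag has size at most 4, so the width is 4 − 1 = 3 and tw(G) ≤ 3. Conversely, {1, 3, 4, 6} is a clique of size 4, and the vertices of any clique must share a bag in every tree decomposition; so some bag has ≥ 4 vertices and tw(G) ≥ 3. The upper and lower bounds meet at 3, so that is the treewidth.

Treewidth 3.
Bags: B1 = {2, 3, 4, 6}  B2 = {2, 4, 5, 6}  B3 = {1, 3, 4, 6}
Tree: B1–B2, B1–B3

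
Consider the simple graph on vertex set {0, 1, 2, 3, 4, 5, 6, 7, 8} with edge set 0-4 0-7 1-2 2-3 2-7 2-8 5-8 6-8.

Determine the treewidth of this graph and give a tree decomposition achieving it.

The largest bag has 2 vertices, giving width 1; this decomposition certifies tw(G) ≤ 1. Any graph with an edge has treewidth ≥ 1, and G has the edge 2–3. The upper and lower bounds meet at 1, so that is the treewidth.

Treewidth 1.
One such decomposition:
Bags: B1 = {2, 3}  B2 = {1, 2}  B3 = {2, 8}  B4 = {2, 7}  B5 = {6, 8}  B6 = {0, 7}  B7 = {5, 8}  B8 = {0, 4}
Tree: B1–B2, B2–B3, B2–B4, B3–B5, B4–B6, B5–B7, B6–B8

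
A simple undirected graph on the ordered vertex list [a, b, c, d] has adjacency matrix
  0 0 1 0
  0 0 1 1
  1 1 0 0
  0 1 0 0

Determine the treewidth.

A width-1 tree decomposition is:
Bags: B1 = {b, d}  B2 = {b, c}  B3 = {a, c}
Tree: B1–B2, B2–B3
The largest bag has 2 vertices, giving width 1; this decomposition certifies tw(G) ≤ 1. Any graph with an edge has treewidth ≥ 1, and G has the edge d–b. Combining the bounds, tw(G) = 1.

1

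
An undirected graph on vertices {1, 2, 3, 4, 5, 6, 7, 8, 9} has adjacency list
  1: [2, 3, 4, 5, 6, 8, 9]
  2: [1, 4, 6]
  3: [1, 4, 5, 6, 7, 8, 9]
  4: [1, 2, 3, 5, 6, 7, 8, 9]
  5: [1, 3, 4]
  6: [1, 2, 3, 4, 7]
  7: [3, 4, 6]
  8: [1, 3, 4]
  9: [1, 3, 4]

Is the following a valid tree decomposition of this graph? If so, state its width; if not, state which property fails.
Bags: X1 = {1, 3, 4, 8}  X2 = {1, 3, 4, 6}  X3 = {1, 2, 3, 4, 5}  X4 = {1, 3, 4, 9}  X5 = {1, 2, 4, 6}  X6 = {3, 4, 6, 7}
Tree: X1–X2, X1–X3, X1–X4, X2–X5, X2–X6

No — bags containing vertex 2 are not connected in the tree.

A tree decomposition must satisfy three properties: every vertex lies in some bag; for every edge, both endpoints lie together in some bag; and for every vertex, the bags containing it form a connected subtree. Here bags containing vertex 2 are not connected in the tree, so the decomposition is invalid.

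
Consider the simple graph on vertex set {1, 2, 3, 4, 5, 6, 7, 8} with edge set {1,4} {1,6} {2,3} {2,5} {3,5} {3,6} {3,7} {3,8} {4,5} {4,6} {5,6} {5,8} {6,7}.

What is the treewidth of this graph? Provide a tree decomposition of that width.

Every bag has size at most 3, so the width is 3 − 1 = 2 and tw(G) ≤ 2. For the lower bound, the 3 vertices {1, 4, 6} are pairwise adjacent, and any tree decomposition puts a clique entirely inside one bag — forcing width ≥ 2. The upper and lower bounds meet at 2, so that is the treewidth.

Treewidth 2.
Bags: B1 = {3, 5, 6}  B2 = {3, 6, 7}  B3 = {4, 5, 6}  B4 = {1, 4, 6}  B5 = {2, 3, 5}  B6 = {3, 5, 8}
Tree: B1–B2, B1–B3, B3–B4, B1–B5, B5–B6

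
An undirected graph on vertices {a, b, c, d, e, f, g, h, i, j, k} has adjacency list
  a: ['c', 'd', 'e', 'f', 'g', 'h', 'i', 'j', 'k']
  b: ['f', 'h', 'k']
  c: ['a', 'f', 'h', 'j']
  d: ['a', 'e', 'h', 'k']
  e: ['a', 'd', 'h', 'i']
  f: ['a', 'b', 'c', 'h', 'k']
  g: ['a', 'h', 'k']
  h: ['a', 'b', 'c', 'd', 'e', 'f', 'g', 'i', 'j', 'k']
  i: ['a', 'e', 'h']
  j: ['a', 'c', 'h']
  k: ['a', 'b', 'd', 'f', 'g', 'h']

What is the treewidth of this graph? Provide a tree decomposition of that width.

Each bag holds 4 vertices, so the decomposition has width 3, which upper-bounds the treewidth. Conversely, {a, d, h, k} is a clique of size 4, and the vertices of any clique must share a bag in every tree decomposition; so some bag has ≥ 4 vertices and tw(G) ≥ 3. Therefore the treewidth is 3.

Treewidth 3.
One optimal decomposition is:
Bags: B1 = {a, d, h, k}  B2 = {a, f, h, k}  B3 = {b, f, h, k}  B4 = {a, d, e, h}  B5 = {a, c, f, h}  B6 = {a, e, h, i}  B7 = {a, c, h, j}  B8 = {a, g, h, k}
Tree: B1–B2, B2–B3, B1–B4, B2–B5, B4–B6, B5–B7, B1–B8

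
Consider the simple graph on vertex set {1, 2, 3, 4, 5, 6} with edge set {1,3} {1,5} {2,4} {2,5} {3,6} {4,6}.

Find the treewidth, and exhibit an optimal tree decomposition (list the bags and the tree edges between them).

Every bag has size at most 3, so the width is 3 − 1 = 2 and tw(G) ≤ 2. The edges 1–3–6–4–2–5–1 form a cycle, so G is not a tree and its treewidth is at least 2. Hence tw(G) = 2 exactly.

Treewidth 2.
One optimal decomposition is:
Bags: B1 = {1, 3, 6}  B2 = {1, 4, 6}  B3 = {1, 2, 4}  B4 = {1, 2, 5}
Tree: B1–B2, B2–B3, B3–B4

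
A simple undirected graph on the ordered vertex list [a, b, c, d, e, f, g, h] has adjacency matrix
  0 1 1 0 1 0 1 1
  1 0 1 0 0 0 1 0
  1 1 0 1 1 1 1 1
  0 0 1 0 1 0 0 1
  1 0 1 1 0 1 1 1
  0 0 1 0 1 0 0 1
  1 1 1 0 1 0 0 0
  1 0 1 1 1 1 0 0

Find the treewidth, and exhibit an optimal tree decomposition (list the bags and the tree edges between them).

Treewidth 3.
One optimal decomposition is:
Bags: B1 = {c, e, f, h}  B2 = {a, c, e, h}  B3 = {a, c, e, g}  B4 = {c, d, e, h}  B5 = {a, b, c, g}
Tree: B1–B2, B2–B3, B1–B4, B3–B5

Each bag holds 4 vertices, so the decomposition has width 3, which upper-bounds the treewidth. Conversely, {a, c, e, g} is a clique of size 4, and the vertices of any clique must share a bag in every tree decomposition; so some bag has ≥ 4 vertices and tw(G) ≥ 3. Therefore the treewidth is 3.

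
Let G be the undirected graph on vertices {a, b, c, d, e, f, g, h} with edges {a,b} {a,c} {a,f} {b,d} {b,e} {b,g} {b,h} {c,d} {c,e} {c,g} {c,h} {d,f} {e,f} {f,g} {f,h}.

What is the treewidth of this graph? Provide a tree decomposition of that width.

Treewidth 3.
Bags: B1 = {b, c, f, h}  B2 = {a, b, c, f}  B3 = {b, c, d, f}  B4 = {b, c, e, f}  B5 = {b, c, f, g}
Tree: B1–B2, B2–B3, B3–B4, B4–B5

Every bag has size at most 4, so the width is 4 − 1 = 3 and tw(G) ≤ 3. For the lower bound: the 4 vertex sets {c,h}, {a,b}, {f}, {d} are disjoint, each induces a connected subgraph, and every pair is joined by at least one edge of G. Contracting each set to a single vertex therefore yields K_{4} as a minor, and since treewidth is minor-monotone, tw(G) ≥ tw(K_{4}) = 3. Combining the bounds, tw(G) = 3.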